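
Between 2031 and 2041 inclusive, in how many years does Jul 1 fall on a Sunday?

Day of week of July 1 in each year:
2031: Tue, 2032: Thu, 2033: Fri, 2034: Sat, 2035: Sun ✓, 2036: Tue, 2037: Wed, 2038: Thu, 2039: Fri, 2040: Sun ✓, 2041: Mon
Sundays: 2035, 2040.

2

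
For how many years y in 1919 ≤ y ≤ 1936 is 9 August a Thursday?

Day of week of August 9 in each year:
1919: Sat, 1920: Mon, 1921: Tue, 1922: Wed, 1923: Thu ✓, 1924: Sat, 1925: Sun, 1926: Mon, 1927: Tue, 1928: Thu ✓, 1929: Fri, 1930: Sat, 1931: Sun, 1932: Tue, 1933: Wed, 1934: Thu ✓, 1935: Fri, 1936: Sun
Thursdays: 1923, 1928, 1934.

3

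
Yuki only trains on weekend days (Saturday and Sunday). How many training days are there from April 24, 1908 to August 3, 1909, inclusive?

April 24, 1908 is a Friday.
The range spans 467 days (inclusive of both endpoints).
467 = 7 × 66 + 5, so there are 66 full weeks plus 5 extra days.
Each full week contributes 2 weekend days (Sat, Sun): 66 × 2 = 132.
The 5 extra days are Friday, Saturday, Sunday, Monday, Tuesday — 2 of them qualify.
Total: 132 + 2 = 134.

134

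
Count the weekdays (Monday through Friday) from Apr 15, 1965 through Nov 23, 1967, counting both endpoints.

Apr 15, 1965 is a Thursday.
From Apr 15, 1965 to Nov 23, 1967 is 953 days inclusive.
953 = 7 × 136 + 1, so there are 136 full weeks plus 1 extra day.
Each full week contributes 5 weekdays (Mon–Fri): 136 × 5 = 680.
The 1 extra day is Thursday — 1 of them qualifies.
Total: 680 + 1 = 681.

681 weekdays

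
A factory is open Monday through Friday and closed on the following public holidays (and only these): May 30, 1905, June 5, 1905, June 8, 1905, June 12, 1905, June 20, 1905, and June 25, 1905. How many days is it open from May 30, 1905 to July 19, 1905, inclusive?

May 30, 1905 is a Tuesday.
That's 51 days from start to end, counting both.
51 = 7 × 7 + 2, so there are 7 full weeks plus 2 extra days.
Each full week contributes 5 weekdays (Mon–Fri): 7 × 5 = 35.
The 2 extra days are Tuesday, Wednesday — 2 of them qualify.
Total: 35 + 2 = 37.
Holidays: May 30, 1905 (Tue); June 5, 1905 (Mon); June 8, 1905 (Thu); June 12, 1905 (Mon); June 20, 1905 (Tue); June 25, 1905 (Sun).
5 of the 6 holidays fall on weekdays; the rest are weekends and were already excluded.
Business days: 37 − 5 = 32.

32 business days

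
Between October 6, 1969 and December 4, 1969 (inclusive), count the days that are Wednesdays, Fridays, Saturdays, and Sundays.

33

October 6, 1969 is a Monday.
From October 6, 1969 to December 4, 1969 is 60 days inclusive.
60 = 7 × 8 + 4, so there are 8 full weeks plus 4 extra days.
Each full week contributes 4 days from the set (Wed, Fri, Sat, Sun): 8 × 4 = 32.
The 4 extra days are Mon, Tue, Wed, Thu — 1 of them qualifies.
Total: 32 + 1 = 33.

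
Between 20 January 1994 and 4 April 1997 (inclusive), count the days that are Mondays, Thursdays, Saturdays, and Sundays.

669

20 January 1994 is a Thursday.
The range spans 1171 days (inclusive of both endpoints).
1171 = 7 × 167 + 2, so there are 167 full weeks plus 2 extra days.
Each full week contributes 4 days from the set (Mon, Thu, Sat, Sun): 167 × 4 = 668.
The 2 extra days are Thursday, Friday — 1 of them qualifies.
Total: 668 + 1 = 669.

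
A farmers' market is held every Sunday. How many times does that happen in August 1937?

1 August 1937 is a Sunday.
The range spans 31 days (inclusive of both endpoints).
31 = 7 × 4 + 3, so there are 4 full weeks plus 3 extra days.
Each full week contributes one Sunday: 4 so far.
The 3 extra days are Sun, Mon, Tue — 1 of them qualifies.
Total: 4 + 1 = 5.

5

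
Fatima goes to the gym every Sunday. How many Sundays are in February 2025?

1 February 2025 is a Saturday.
The range spans 28 days (inclusive of both endpoints).
28 = 7 × 4, so the span is exactly 4 full weeks.
Each full week contributes one Sunday: 4 so far.
Total: 4.

4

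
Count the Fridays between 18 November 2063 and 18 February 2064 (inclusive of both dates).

18 November 2063 is a Sunday.
From 18 November 2063 to 18 February 2064 is 93 days inclusive.
93 = 7 × 13 + 2, so there are 13 full weeks plus 2 extra days.
Each full week contributes one Friday: 13 so far.
The 2 extra days are Sun, Mon — none qualify.
Total: 13 + 0 = 13.

13 Fridays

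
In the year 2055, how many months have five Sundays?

A month has five Sundays exactly when Sunday falls within its first (length − 28) days.
Jan: 31 days, starts Fri → 5 of Fri, Sat, Sun ✓
Feb: 28 days, starts Mon → 5 of (none)
Mar: 31 days, starts Mon → 5 of Mon, Tue, Wed
Apr: 30 days, starts Thu → 5 of Thu, Fri
May: 31 days, starts Sat → 5 of Sat, Sun, Mon ✓
Jun: 30 days, starts Tue → 5 of Tue, Wed
Jul: 31 days, starts Thu → 5 of Thu, Fri, Sat
Aug: 31 days, starts Sun → 5 of Sun, Mon, Tue ✓
Sep: 30 days, starts Wed → 5 of Wed, Thu
Oct: 31 days, starts Fri → 5 of Fri, Sat, Sun ✓
Nov: 30 days, starts Mon → 5 of Mon, Tue
Dec: 31 days, starts Wed → 5 of Wed, Thu, Fri
Months with five Sundays: Jan, May, Aug, Oct.

4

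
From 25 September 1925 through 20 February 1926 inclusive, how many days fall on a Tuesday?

25 September 1925 is a Friday.
That's 149 days from start to end, counting both.
149 = 7 × 21 + 2, so there are 21 full weeks plus 2 extra days.
Each full week contributes one Tuesday: 21 so far.
The 2 extra days are Friday, Saturday — none qualify.
Total: 21 + 0 = 21.

21 Tuesdays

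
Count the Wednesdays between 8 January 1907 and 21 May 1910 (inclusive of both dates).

176 Wednesdays

8 January 1907 is a Tuesday.
From 8 January 1907 to 21 May 1910 is 1230 days inclusive.
1230 = 7 × 175 + 5, so there are 175 full weeks plus 5 extra days.
Each full week contributes one Wednesday: 175 so far.
The 5 extra days are Tuesday, Wednesday, Thursday, Friday, Saturday — 1 of them qualifies.
Total: 175 + 1 = 176.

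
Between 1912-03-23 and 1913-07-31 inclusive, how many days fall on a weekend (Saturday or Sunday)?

142

1912-03-23 is a Saturday.
The range spans 496 days (inclusive of both endpoints).
496 = 7 × 70 + 6, so there are 70 full weeks plus 6 extra days.
Each full week contributes 2 weekend days (Sat, Sun): 70 × 2 = 140.
The 6 extra days are Saturday, Sunday, Monday, Tuesday, Wednesday, Thursday — 2 of them qualify.
Total: 140 + 2 = 142.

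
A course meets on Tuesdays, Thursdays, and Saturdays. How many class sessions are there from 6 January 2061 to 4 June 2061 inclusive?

65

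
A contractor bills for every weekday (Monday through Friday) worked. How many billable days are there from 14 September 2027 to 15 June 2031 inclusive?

14 September 2027 is a Tuesday.
The range spans 1371 days (inclusive of both endpoints).
1371 = 7 × 195 + 6, so there are 195 full weeks plus 6 extra days.
Each full week contributes 5 weekdays (Mon–Fri): 195 × 5 = 975.
The 6 extra days are Tue, Wed, Thu, Fri, Sat, Sun — 4 of them qualify.
Total: 975 + 4 = 979.

979 weekdays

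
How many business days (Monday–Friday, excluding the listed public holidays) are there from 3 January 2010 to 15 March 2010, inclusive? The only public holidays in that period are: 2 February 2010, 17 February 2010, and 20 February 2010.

49

3 January 2010 is a Sunday.
That's 72 days from start to end, counting both.
72 = 7 × 10 + 2, so there are 10 full weeks plus 2 extra days.
Each full week contributes 5 weekdays (Mon–Fri): 10 × 5 = 50.
The 2 extra days are Sun, Mon — 1 of them qualifies.
Total: 50 + 1 = 51.
Holidays: 2 February 2010 (Tue); 17 February 2010 (Wed); 20 February 2010 (Sat).
2 of the 3 holidays fall on weekdays; the rest are weekends and were already excluded.
Business days: 51 − 2 = 49.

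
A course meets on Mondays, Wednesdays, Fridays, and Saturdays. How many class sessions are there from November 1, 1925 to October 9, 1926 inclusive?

196

November 1, 1925 is a Sunday.
From November 1, 1925 to October 9, 1926 is 343 days inclusive.
343 = 7 × 49, so the span is exactly 49 full weeks.
Each full week contributes 4 days from the set (Mon, Wed, Fri, Sat): 49 × 4 = 196.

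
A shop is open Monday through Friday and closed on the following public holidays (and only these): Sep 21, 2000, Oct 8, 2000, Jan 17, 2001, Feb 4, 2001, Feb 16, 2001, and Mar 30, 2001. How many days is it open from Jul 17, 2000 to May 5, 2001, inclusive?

Jul 17, 2000 is a Monday.
From Jul 17, 2000 to May 5, 2001 is 293 days inclusive.
293 = 7 × 41 + 6, so there are 41 full weeks plus 6 extra days.
Each full week contributes 5 weekdays (Mon–Fri): 41 × 5 = 205.
The 6 extra days are Monday, Tuesday, Wednesday, Thursday, Friday, Saturday — 5 of them qualify.
Total: 205 + 5 = 210.
Holidays: Sep 21, 2000 (Thu); Oct 8, 2000 (Sun); Jan 17, 2001 (Wed); Feb 4, 2001 (Sun); Feb 16, 2001 (Fri); Mar 30, 2001 (Fri).
4 of the 6 holidays fall on weekdays; the rest are weekends and were already excluded.
Business days: 210 − 4 = 206.

206 working days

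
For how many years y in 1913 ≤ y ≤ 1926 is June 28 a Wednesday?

Day of week of June 28 in each year:
1913: Sat, 1914: Sun, 1915: Mon, 1916: Wed ✓, 1917: Thu, 1918: Fri, 1919: Sat, 1920: Mon, 1921: Tue, 1922: Wed ✓, 1923: Thu, 1924: Sat, 1925: Sun, 1926: Mon
Wednesdays: 1916, 1922.

2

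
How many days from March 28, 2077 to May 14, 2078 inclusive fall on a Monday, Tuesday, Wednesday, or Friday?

March 28, 2077 is a Sunday.
From March 28, 2077 to May 14, 2078 is 413 days inclusive.
413 = 7 × 59, so the span is exactly 59 full weeks.
Each full week contributes 4 days from the set (Mon, Tue, Wed, Fri): 59 × 4 = 236.

236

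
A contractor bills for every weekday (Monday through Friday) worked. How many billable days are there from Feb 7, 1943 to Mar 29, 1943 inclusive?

Feb 7, 1943 is a Sunday.
The range spans 51 days (inclusive of both endpoints).
51 = 7 × 7 + 2, so there are 7 full weeks plus 2 extra days.
Each full week contributes 5 weekdays (Mon–Fri): 7 × 5 = 35.
The 2 extra days are Sunday, Monday — 1 of them qualifies.
Total: 35 + 1 = 36.

36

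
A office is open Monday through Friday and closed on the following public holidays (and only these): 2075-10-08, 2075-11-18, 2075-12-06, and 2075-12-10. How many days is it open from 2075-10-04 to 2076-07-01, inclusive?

190

2075-10-04 is a Friday.
That's 272 days from start to end, counting both.
272 = 7 × 38 + 6, so there are 38 full weeks plus 6 extra days.
Each full week contributes 5 weekdays (Mon–Fri): 38 × 5 = 190.
The 6 extra days are Fri, Sat, Sun, Mon, Tue, Wed — 4 of them qualify.
Total: 190 + 4 = 194.
Holidays: 2075-10-08 (Tue); 2075-11-18 (Mon); 2075-12-06 (Fri); 2075-12-10 (Tue).
All 4 holidays fall on weekdays, so subtract 4.
Business days: 194 − 4 = 190.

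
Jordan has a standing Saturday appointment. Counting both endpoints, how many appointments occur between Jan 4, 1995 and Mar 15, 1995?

10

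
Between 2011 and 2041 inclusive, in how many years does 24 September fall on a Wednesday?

4

Day of week of September 24 in each year:
2011: Sat, 2012: Mon, 2013: Tue, 2014: Wed ✓, 2015: Thu, 2016: Sat, 2017: Sun, 2018: Mon, 2019: Tue, 2020: Thu, 2021: Fri, 2022: Sat, 2023: Sun, 2024: Tue, 2025: Wed ✓, 2026: Thu, 2027: Fri, 2028: Sun, 2029: Mon, 2030: Tue, 2031: Wed ✓, 2032: Fri, 2033: Sat, 2034: Sun, 2035: Mon, 2036: Wed ✓, 2037: Thu, 2038: Fri, 2039: Sat, 2040: Mon, 2041: Tue
Wednesdays: 2014, 2025, 2031, 2036.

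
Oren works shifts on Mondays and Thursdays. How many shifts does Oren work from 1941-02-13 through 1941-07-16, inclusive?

44

1941-02-13 is a Thursday.
That's 154 days from start to end, counting both.
154 = 7 × 22, so the span is exactly 22 full weeks.
Each full week contributes 2 days from the set (Mon, Thu): 22 × 2 = 44.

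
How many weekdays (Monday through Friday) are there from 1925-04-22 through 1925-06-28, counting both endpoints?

1925-04-22 is a Wednesday.
That's 68 days from start to end, counting both.
68 = 7 × 9 + 5, so there are 9 full weeks plus 5 extra days.
Each full week contributes 5 weekdays (Mon–Fri): 9 × 5 = 45.
The 5 extra days are Wed, Thu, Fri, Sat, Sun — 3 of them qualify.
Total: 45 + 3 = 48.

48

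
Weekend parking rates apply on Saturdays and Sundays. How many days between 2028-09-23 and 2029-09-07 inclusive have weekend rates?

100

2028-09-23 is a Saturday.
That's 350 days from start to end, counting both.
350 = 7 × 50, so the span is exactly 50 full weeks.
Each full week contributes 2 weekend days (Sat, Sun): 50 × 2 = 100.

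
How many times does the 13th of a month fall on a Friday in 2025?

1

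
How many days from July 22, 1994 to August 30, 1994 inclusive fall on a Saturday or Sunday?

12

July 22, 1994 is a Friday.
The range spans 40 days (inclusive of both endpoints).
40 = 7 × 5 + 5, so there are 5 full weeks plus 5 extra days.
Each full week contributes 2 days from the set (Sat, Sun): 5 × 2 = 10.
The 5 extra days are Friday, Saturday, Sunday, Monday, Tuesday — 2 of them qualify.
Total: 10 + 2 = 12.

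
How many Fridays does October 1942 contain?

October 1, 1942 is a Thursday.
From October 1, 1942 to October 31, 1942 is 31 days inclusive.
31 = 7 × 4 + 3, so there are 4 full weeks plus 3 extra days.
Each full week contributes one Friday: 4 so far.
The 3 extra days are Thu, Fri, Sat — 1 of them qualifies.
Total: 4 + 1 = 5.

5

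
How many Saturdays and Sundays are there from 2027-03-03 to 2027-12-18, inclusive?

2027-03-03 is a Wednesday.
The range spans 291 days (inclusive of both endpoints).
291 = 7 × 41 + 4, so there are 41 full weeks plus 4 extra days.
Each full week contributes 2 weekend days (Sat, Sun): 41 × 2 = 82.
The 4 extra days are Wed, Thu, Fri, Sat — 1 of them qualifies.
Total: 82 + 1 = 83.

83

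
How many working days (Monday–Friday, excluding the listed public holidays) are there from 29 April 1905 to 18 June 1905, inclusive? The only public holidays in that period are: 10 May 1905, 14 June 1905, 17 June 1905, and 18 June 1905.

33 working days

29 April 1905 is a Saturday.
That's 51 days from start to end, counting both.
51 = 7 × 7 + 2, so there are 7 full weeks plus 2 extra days.
Each full week contributes 5 weekdays (Mon–Fri): 7 × 5 = 35.
The 2 extra days are Saturday, Sunday — none qualify.
Total: 35 + 0 = 35.
Holidays: 10 May 1905 (Wed); 14 June 1905 (Wed); 17 June 1905 (Sat); 18 June 1905 (Sun).
2 of the 4 holidays fall on weekdays; the rest are weekends and were already excluded.
Business days: 35 − 2 = 33.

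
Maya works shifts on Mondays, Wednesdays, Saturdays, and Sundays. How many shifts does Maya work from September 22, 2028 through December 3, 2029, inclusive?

251

September 22, 2028 is a Friday.
That's 438 days from start to end, counting both.
438 = 7 × 62 + 4, so there are 62 full weeks plus 4 extra days.
Each full week contributes 4 days from the set (Mon, Wed, Sat, Sun): 62 × 4 = 248.
The 4 extra days are Friday, Saturday, Sunday, Monday — 3 of them qualify.
Total: 248 + 3 = 251.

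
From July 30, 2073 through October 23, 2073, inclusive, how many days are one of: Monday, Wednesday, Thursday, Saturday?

49

July 30, 2073 is a Sunday.
The range spans 86 days (inclusive of both endpoints).
86 = 7 × 12 + 2, so there are 12 full weeks plus 2 extra days.
Each full week contributes 4 days from the set (Mon, Wed, Thu, Sat): 12 × 4 = 48.
The 2 extra days are Sunday, Monday — 1 of them qualifies.
Total: 48 + 1 = 49.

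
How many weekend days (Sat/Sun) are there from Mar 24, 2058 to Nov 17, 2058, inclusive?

69

Mar 24, 2058 is a Sunday.
The range spans 239 days (inclusive of both endpoints).
239 = 7 × 34 + 1, so there are 34 full weeks plus 1 extra day.
Each full week contributes 2 weekend days (Sat, Sun): 34 × 2 = 68.
The 1 extra day is Sun — 1 of them qualifies.
Total: 68 + 1 = 69.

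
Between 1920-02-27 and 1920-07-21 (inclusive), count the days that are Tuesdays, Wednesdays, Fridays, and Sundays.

84

1920-02-27 is a Friday.
From 1920-02-27 to 1920-07-21 is 146 days inclusive.
146 = 7 × 20 + 6, so there are 20 full weeks plus 6 extra days.
Each full week contributes 4 days from the set (Tue, Wed, Fri, Sun): 20 × 4 = 80.
The 6 extra days are Friday, Saturday, Sunday, Monday, Tuesday, Wednesday — 4 of them qualify.
Total: 80 + 4 = 84.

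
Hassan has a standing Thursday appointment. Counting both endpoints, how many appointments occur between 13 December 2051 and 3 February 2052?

13 December 2051 is a Wednesday.
That's 53 days from start to end, counting both.
53 = 7 × 7 + 4, so there are 7 full weeks plus 4 extra days.
Each full week contributes one Thursday: 7 so far.
The 4 extra days are Wednesday, Thursday, Friday, Saturday — 1 of them qualifies.
Total: 7 + 1 = 8.

8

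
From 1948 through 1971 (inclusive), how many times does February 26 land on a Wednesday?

3

Day of week of February 26 in each year:
1948: Thu, 1949: Sat, 1950: Sun, 1951: Mon, 1952: Tue, 1953: Thu, 1954: Fri, 1955: Sat, 1956: Sun, 1957: Tue, 1958: Wed ✓, 1959: Thu, 1960: Fri, 1961: Sun, 1962: Mon, 1963: Tue, 1964: Wed ✓, 1965: Fri, 1966: Sat, 1967: Sun, 1968: Mon, 1969: Wed ✓, 1970: Thu, 1971: Fri
Wednesdays: 1958, 1964, 1969.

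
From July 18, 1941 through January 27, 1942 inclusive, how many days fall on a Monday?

28 Mondays

July 18, 1941 is a Friday.
That's 194 days from start to end, counting both.
194 = 7 × 27 + 5, so there are 27 full weeks plus 5 extra days.
Each full week contributes one Monday: 27 so far.
The 5 extra days are Fri, Sat, Sun, Mon, Tue — 1 of them qualifies.
Total: 27 + 1 = 28.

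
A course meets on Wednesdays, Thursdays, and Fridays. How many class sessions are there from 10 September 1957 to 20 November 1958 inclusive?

10 September 1957 is a Tuesday.
That's 437 days from start to end, counting both.
437 = 7 × 62 + 3, so there are 62 full weeks plus 3 extra days.
Each full week contributes 3 days from the set (Wed, Thu, Fri): 62 × 3 = 186.
The 3 extra days are Tue, Wed, Thu — 2 of them qualify.
Total: 186 + 2 = 188.

188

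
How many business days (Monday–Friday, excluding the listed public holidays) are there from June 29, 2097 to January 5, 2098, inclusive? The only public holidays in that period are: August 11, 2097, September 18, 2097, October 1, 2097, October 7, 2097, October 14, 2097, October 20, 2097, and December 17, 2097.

130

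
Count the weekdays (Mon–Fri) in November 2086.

Nov 1, 2086 is a Friday.
That's 30 days from start to end, counting both.
30 = 7 × 4 + 2, so there are 4 full weeks plus 2 extra days.
Each full week contributes 5 weekdays (Mon–Fri): 4 × 5 = 20.
The 2 extra days are Friday, Saturday — 1 of them qualifies.
Total: 20 + 1 = 21.

21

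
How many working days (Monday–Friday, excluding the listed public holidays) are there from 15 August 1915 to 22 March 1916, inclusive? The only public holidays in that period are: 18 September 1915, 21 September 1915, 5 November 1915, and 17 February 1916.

155 working days

15 August 1915 is a Sunday.
From 15 August 1915 to 22 March 1916 is 221 days inclusive.
221 = 7 × 31 + 4, so there are 31 full weeks plus 4 extra days.
Each full week contributes 5 weekdays (Mon–Fri): 31 × 5 = 155.
The 4 extra days are Sun, Mon, Tue, Wed — 3 of them qualify.
Total: 155 + 3 = 158.
Holidays: 18 September 1915 (Sat); 21 September 1915 (Tue); 5 November 1915 (Fri); 17 February 1916 (Thu).
3 of the 4 holidays fall on weekdays; the rest are weekends and were already excluded.
Business days: 158 − 3 = 155.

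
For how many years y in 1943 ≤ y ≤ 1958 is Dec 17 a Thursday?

Day of week of December 17 in each year:
1943: Fri, 1944: Sun, 1945: Mon, 1946: Tue, 1947: Wed, 1948: Fri, 1949: Sat, 1950: Sun, 1951: Mon, 1952: Wed, 1953: Thu ✓, 1954: Fri, 1955: Sat, 1956: Mon, 1957: Tue, 1958: Wed
Thursdays: 1953.

1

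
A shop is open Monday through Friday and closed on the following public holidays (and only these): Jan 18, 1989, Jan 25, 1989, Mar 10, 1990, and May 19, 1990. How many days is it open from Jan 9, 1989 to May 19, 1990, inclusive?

353 business days

Jan 9, 1989 is a Monday.
The range spans 496 days (inclusive of both endpoints).
496 = 7 × 70 + 6, so there are 70 full weeks plus 6 extra days.
Each full week contributes 5 weekdays (Mon–Fri): 70 × 5 = 350.
The 6 extra days are Monday, Tuesday, Wednesday, Thursday, Friday, Saturday — 5 of them qualify.
Total: 350 + 5 = 355.
Holidays: Jan 18, 1989 (Wed); Jan 25, 1989 (Wed); Mar 10, 1990 (Sat); May 19, 1990 (Sat).
2 of the 4 holidays fall on weekdays; the rest are weekends and were already excluded.
Business days: 355 − 2 = 353.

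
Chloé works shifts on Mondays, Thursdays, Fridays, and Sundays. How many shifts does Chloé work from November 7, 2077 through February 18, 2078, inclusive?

60

November 7, 2077 is a Sunday.
From November 7, 2077 to February 18, 2078 is 104 days inclusive.
104 = 7 × 14 + 6, so there are 14 full weeks plus 6 extra days.
Each full week contributes 4 days from the set (Mon, Thu, Fri, Sun): 14 × 4 = 56.
The 6 extra days are Sunday, Monday, Tuesday, Wednesday, Thursday, Friday — 4 of them qualify.
Total: 56 + 4 = 60.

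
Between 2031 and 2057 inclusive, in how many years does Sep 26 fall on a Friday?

Day of week of September 26 in each year:
2031: Fri ✓, 2032: Sun, 2033: Mon, 2034: Tue, 2035: Wed, 2036: Fri ✓, 2037: Sat, 2038: Sun, 2039: Mon, 2040: Wed, 2041: Thu, 2042: Fri ✓, 2043: Sat, 2044: Mon, 2045: Tue, 2046: Wed, 2047: Thu, 2048: Sat, 2049: Sun, 2050: Mon, 2051: Tue, 2052: Thu, 2053: Fri ✓, 2054: Sat, 2055: Sun, 2056: Tue, 2057: Wed
Fridays: 2031, 2036, 2042, 2053.

4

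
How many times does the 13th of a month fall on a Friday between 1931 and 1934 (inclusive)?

8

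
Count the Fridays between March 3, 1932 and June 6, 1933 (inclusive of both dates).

66

March 3, 1932 is a Thursday.
The range spans 461 days (inclusive of both endpoints).
461 = 7 × 65 + 6, so there are 65 full weeks plus 6 extra days.
Each full week contributes one Friday: 65 so far.
The 6 extra days are Thursday, Friday, Saturday, Sunday, Monday, Tuesday — 1 of them qualifies.
Total: 65 + 1 = 66.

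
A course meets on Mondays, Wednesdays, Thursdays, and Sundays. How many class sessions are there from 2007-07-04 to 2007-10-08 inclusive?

56

2007-07-04 is a Wednesday.
That's 97 days from start to end, counting both.
97 = 7 × 13 + 6, so there are 13 full weeks plus 6 extra days.
Each full week contributes 4 days from the set (Mon, Wed, Thu, Sun): 13 × 4 = 52.
The 6 extra days are Wednesday, Thursday, Friday, Saturday, Sunday, Monday — 4 of them qualify.
Total: 52 + 4 = 56.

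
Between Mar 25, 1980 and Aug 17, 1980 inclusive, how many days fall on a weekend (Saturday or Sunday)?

42

Mar 25, 1980 is a Tuesday.
From Mar 25, 1980 to Aug 17, 1980 is 146 days inclusive.
146 = 7 × 20 + 6, so there are 20 full weeks plus 6 extra days.
Each full week contributes 2 weekend days (Sat, Sun): 20 × 2 = 40.
The 6 extra days are Tue, Wed, Thu, Fri, Sat, Sun — 2 of them qualify.
Total: 40 + 2 = 42.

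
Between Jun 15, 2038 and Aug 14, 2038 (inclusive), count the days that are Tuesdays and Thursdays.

Jun 15, 2038 is a Tuesday.
That's 61 days from start to end, counting both.
61 = 7 × 8 + 5, so there are 8 full weeks plus 5 extra days.
Each full week contributes 2 days from the set (Tue, Thu): 8 × 2 = 16.
The 5 extra days are Tue, Wed, Thu, Fri, Sat — 2 of them qualify.
Total: 16 + 2 = 18.

18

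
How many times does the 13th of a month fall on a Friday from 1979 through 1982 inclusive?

7

Friday-the-13ths by year:
1979: Apr, Jul
1980: Jun
1981: Feb, Mar, Nov
1982: Aug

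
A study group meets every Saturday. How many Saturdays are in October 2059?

Oct 1, 2059 is a Wednesday.
From Oct 1, 2059 to Oct 31, 2059 is 31 days inclusive.
31 = 7 × 4 + 3, so there are 4 full weeks plus 3 extra days.
Each full week contributes one Saturday: 4 so far.
The 3 extra days are Wednesday, Thursday, Friday — none qualify.
Total: 4 + 0 = 4.

4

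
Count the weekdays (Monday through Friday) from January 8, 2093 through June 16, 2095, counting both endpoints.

636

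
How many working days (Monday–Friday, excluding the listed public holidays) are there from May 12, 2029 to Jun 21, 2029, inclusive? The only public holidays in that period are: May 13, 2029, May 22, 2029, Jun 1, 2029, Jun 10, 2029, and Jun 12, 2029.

May 12, 2029 is a Saturday.
From May 12, 2029 to Jun 21, 2029 is 41 days inclusive.
41 = 7 × 5 + 6, so there are 5 full weeks plus 6 extra days.
Each full week contributes 5 weekdays (Mon–Fri): 5 × 5 = 25.
The 6 extra days are Saturday, Sunday, Monday, Tuesday, Wednesday, Thursday — 4 of them qualify.
Total: 25 + 4 = 29.
Holidays: May 13, 2029 (Sun); May 22, 2029 (Tue); Jun 1, 2029 (Fri); Jun 10, 2029 (Sun); Jun 12, 2029 (Tue).
3 of the 5 holidays fall on weekdays; the rest are weekends and were already excluded.
Business days: 29 − 3 = 26.

26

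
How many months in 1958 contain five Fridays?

4

A month has five Fridays exactly when Friday falls within its first (length − 28) days.
Jan: 31 days, starts Wed → 5 of Wed, Thu, Fri ✓
Feb: 28 days, starts Sat → 5 of (none)
Mar: 31 days, starts Sat → 5 of Sat, Sun, Mon
Apr: 30 days, starts Tue → 5 of Tue, Wed
May: 31 days, starts Thu → 5 of Thu, Fri, Sat ✓
Jun: 30 days, starts Sun → 5 of Sun, Mon
Jul: 31 days, starts Tue → 5 of Tue, Wed, Thu
Aug: 31 days, starts Fri → 5 of Fri, Sat, Sun ✓
Sep: 30 days, starts Mon → 5 of Mon, Tue
Oct: 31 days, starts Wed → 5 of Wed, Thu, Fri ✓
Nov: 30 days, starts Sat → 5 of Sat, Sun
Dec: 31 days, starts Mon → 5 of Mon, Tue, Wed
Months with five Fridays: Jan, May, Aug, Oct.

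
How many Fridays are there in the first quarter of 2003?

13

2003-01-01 is a Wednesday.
That's 90 days from start to end, counting both.
90 = 7 × 12 + 6, so there are 12 full weeks plus 6 extra days.
Each full week contributes one Friday: 12 so far.
The 6 extra days are Wednesday, Thursday, Friday, Saturday, Sunday, Monday — 1 of them qualifies.
Total: 12 + 1 = 13.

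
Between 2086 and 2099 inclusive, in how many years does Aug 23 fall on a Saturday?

3

Day of week of August 23 in each year:
2086: Fri, 2087: Sat ✓, 2088: Mon, 2089: Tue, 2090: Wed, 2091: Thu, 2092: Sat ✓, 2093: Sun, 2094: Mon, 2095: Tue, 2096: Thu, 2097: Fri, 2098: Sat ✓, 2099: Sun
Saturdays: 2087, 2092, 2098.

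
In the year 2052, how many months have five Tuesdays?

A month has five Tuesdays exactly when Tuesday falls within its first (length − 28) days.
Jan: 31 days, starts Mon → 5 of Mon, Tue, Wed ✓
Feb: 29 days, starts Thu → 5 of Thu
Mar: 31 days, starts Fri → 5 of Fri, Sat, Sun
Apr: 30 days, starts Mon → 5 of Mon, Tue ✓
May: 31 days, starts Wed → 5 of Wed, Thu, Fri
Jun: 30 days, starts Sat → 5 of Sat, Sun
Jul: 31 days, starts Mon → 5 of Mon, Tue, Wed ✓
Aug: 31 days, starts Thu → 5 of Thu, Fri, Sat
Sep: 30 days, starts Sun → 5 of Sun, Mon
Oct: 31 days, starts Tue → 5 of Tue, Wed, Thu ✓
Nov: 30 days, starts Fri → 5 of Fri, Sat
Dec: 31 days, starts Sun → 5 of Sun, Mon, Tue ✓
Months with five Tuesdays: Jan, Apr, Jul, Oct, Dec.

5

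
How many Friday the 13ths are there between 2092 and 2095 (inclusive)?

6

Friday-the-13ths by year:
2092: Jun
2093: Feb, Mar, Nov
2094: Aug
2095: May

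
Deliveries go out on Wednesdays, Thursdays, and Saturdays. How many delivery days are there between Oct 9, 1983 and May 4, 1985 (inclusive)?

Oct 9, 1983 is a Sunday.
The range spans 574 days (inclusive of both endpoints).
574 = 7 × 82, so the span is exactly 82 full weeks.
Each full week contributes 3 days from the set (Wed, Thu, Sat): 82 × 3 = 246.
Total: 246.

246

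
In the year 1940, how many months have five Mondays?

A month has five Mondays exactly when Monday falls within its first (length − 28) days.
Jan: 31 days, starts Mon → 5 of Mon, Tue, Wed ✓
Feb: 29 days, starts Thu → 5 of Thu
Mar: 31 days, starts Fri → 5 of Fri, Sat, Sun
Apr: 30 days, starts Mon → 5 of Mon, Tue ✓
May: 31 days, starts Wed → 5 of Wed, Thu, Fri
Jun: 30 days, starts Sat → 5 of Sat, Sun
Jul: 31 days, starts Mon → 5 of Mon, Tue, Wed ✓
Aug: 31 days, starts Thu → 5 of Thu, Fri, Sat
Sep: 30 days, starts Sun → 5 of Sun, Mon ✓
Oct: 31 days, starts Tue → 5 of Tue, Wed, Thu
Nov: 30 days, starts Fri → 5 of Fri, Sat
Dec: 31 days, starts Sun → 5 of Sun, Mon, Tue ✓
Months with five Mondays: Jan, Apr, Jul, Sep, Dec.

5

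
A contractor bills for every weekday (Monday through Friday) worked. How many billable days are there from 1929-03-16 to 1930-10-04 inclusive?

405

1929-03-16 is a Saturday.
That's 568 days from start to end, counting both.
568 = 7 × 81 + 1, so there are 81 full weeks plus 1 extra day.
Each full week contributes 5 weekdays (Mon–Fri): 81 × 5 = 405.
The 1 extra day is Saturday — none qualify.
Total: 405 + 0 = 405.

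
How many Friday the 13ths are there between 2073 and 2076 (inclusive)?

Friday-the-13ths by year:
2073: Jan, Oct
2074: Apr, Jul
2075: Sep, Dec
2076: Mar, Nov

8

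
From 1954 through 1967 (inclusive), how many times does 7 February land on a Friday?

2

Day of week of February 7 in each year:
1954: Sun, 1955: Mon, 1956: Tue, 1957: Thu, 1958: Fri ✓, 1959: Sat, 1960: Sun, 1961: Tue, 1962: Wed, 1963: Thu, 1964: Fri ✓, 1965: Sun, 1966: Mon, 1967: Tue
Fridays: 1958, 1964.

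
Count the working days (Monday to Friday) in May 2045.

May 1, 2045 is a Monday.
That's 31 days from start to end, counting both.
31 = 7 × 4 + 3, so there are 4 full weeks plus 3 extra days.
Each full week contributes 5 weekdays (Mon–Fri): 4 × 5 = 20.
The 3 extra days are Monday, Tuesday, Wednesday — 3 of them qualify.
Total: 20 + 3 = 23.

23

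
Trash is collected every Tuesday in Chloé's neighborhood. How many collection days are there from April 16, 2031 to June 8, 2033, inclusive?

April 16, 2031 is a Wednesday.
That's 785 days from start to end, counting both.
785 = 7 × 112 + 1, so there are 112 full weeks plus 1 extra day.
Each full week contributes one Tuesday: 112 so far.
The 1 extra day is Wednesday — none qualify.
Total: 112 + 0 = 112.

112 Tuesdays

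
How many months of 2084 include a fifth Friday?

4

A month has five Fridays exactly when Friday falls within its first (length − 28) days.
Jan: 31 days, starts Sat → 5 of Sat, Sun, Mon
Feb: 29 days, starts Tue → 5 of Tue
Mar: 31 days, starts Wed → 5 of Wed, Thu, Fri ✓
Apr: 30 days, starts Sat → 5 of Sat, Sun
May: 31 days, starts Mon → 5 of Mon, Tue, Wed
Jun: 30 days, starts Thu → 5 of Thu, Fri ✓
Jul: 31 days, starts Sat → 5 of Sat, Sun, Mon
Aug: 31 days, starts Tue → 5 of Tue, Wed, Thu
Sep: 30 days, starts Fri → 5 of Fri, Sat ✓
Oct: 31 days, starts Sun → 5 of Sun, Mon, Tue
Nov: 30 days, starts Wed → 5 of Wed, Thu
Dec: 31 days, starts Fri → 5 of Fri, Sat, Sun ✓
Months with five Fridays: Mar, Jun, Sep, Dec.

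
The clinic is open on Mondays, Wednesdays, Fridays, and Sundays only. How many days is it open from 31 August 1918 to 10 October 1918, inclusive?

31 August 1918 is a Saturday.
That's 41 days from start to end, counting both.
41 = 7 × 5 + 6, so there are 5 full weeks plus 6 extra days.
Each full week contributes 4 days from the set (Mon, Wed, Fri, Sun): 5 × 4 = 20.
The 6 extra days are Sat, Sun, Mon, Tue, Wed, Thu — 3 of them qualify.
Total: 20 + 3 = 23.

23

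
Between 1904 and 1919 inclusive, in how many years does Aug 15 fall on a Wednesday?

2

Day of week of August 15 in each year:
1904: Mon, 1905: Tue, 1906: Wed ✓, 1907: Thu, 1908: Sat, 1909: Sun, 1910: Mon, 1911: Tue, 1912: Thu, 1913: Fri, 1914: Sat, 1915: Sun, 1916: Tue, 1917: Wed ✓, 1918: Thu, 1919: Fri
Wednesdays: 1906, 1917.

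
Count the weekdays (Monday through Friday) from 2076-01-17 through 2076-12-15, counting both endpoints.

2076-01-17 is a Friday.
From 2076-01-17 to 2076-12-15 is 334 days inclusive.
334 = 7 × 47 + 5, so there are 47 full weeks plus 5 extra days.
Each full week contributes 5 weekdays (Mon–Fri): 47 × 5 = 235.
The 5 extra days are Fri, Sat, Sun, Mon, Tue — 3 of them qualify.
Total: 235 + 3 = 238.

238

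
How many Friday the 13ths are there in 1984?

The 13th falls on a Friday when the month's 13th has weekday Fri.
Jan 13 is Fri ✓; Feb 13 is Mon; Mar 13 is Tue; Apr 13 is Fri ✓; May 13 is Sun; Jun 13 is Wed; Jul 13 is Fri ✓; Aug 13 is Mon; Sep 13 is Thu; Oct 13 is Sat; Nov 13 is Tue; Dec 13 is Thu.
Friday the 13ths: Jan, Apr, Jul.

3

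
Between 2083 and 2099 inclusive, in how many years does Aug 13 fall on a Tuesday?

Day of week of August 13 in each year:
2083: Fri, 2084: Sun, 2085: Mon, 2086: Tue ✓, 2087: Wed, 2088: Fri, 2089: Sat, 2090: Sun, 2091: Mon, 2092: Wed, 2093: Thu, 2094: Fri, 2095: Sat, 2096: Mon, 2097: Tue ✓, 2098: Wed, 2099: Thu
Tuesdays: 2086, 2097.

2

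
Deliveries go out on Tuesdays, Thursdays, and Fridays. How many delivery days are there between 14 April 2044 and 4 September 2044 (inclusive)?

14 April 2044 is a Thursday.
The range spans 144 days (inclusive of both endpoints).
144 = 7 × 20 + 4, so there are 20 full weeks plus 4 extra days.
Each full week contributes 3 days from the set (Tue, Thu, Fri): 20 × 3 = 60.
The 4 extra days are Thursday, Friday, Saturday, Sunday — 2 of them qualify.
Total: 60 + 2 = 62.

62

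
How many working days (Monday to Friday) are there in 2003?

1 January 2003 is a Wednesday.
From 1 January 2003 to 31 December 2003 is 365 days inclusive.
365 = 7 × 52 + 1, so there are 52 full weeks plus 1 extra day.
Each full week contributes 5 weekdays (Mon–Fri): 52 × 5 = 260.
The 1 extra day is Wed — 1 of them qualifies.
Total: 260 + 1 = 261.

261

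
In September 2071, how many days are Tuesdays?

5

Sep 1, 2071 is a Tuesday.
The range spans 30 days (inclusive of both endpoints).
30 = 7 × 4 + 2, so there are 4 full weeks plus 2 extra days.
Each full week contributes one Tuesday: 4 so far.
The 2 extra days are Tue, Wed — 1 of them qualifies.
Total: 4 + 1 = 5.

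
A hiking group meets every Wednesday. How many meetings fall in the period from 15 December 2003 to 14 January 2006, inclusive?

109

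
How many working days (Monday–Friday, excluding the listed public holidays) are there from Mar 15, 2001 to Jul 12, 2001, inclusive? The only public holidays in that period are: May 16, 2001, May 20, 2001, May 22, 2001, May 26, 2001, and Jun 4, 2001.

Mar 15, 2001 is a Thursday.
From Mar 15, 2001 to Jul 12, 2001 is 120 days inclusive.
120 = 7 × 17 + 1, so there are 17 full weeks plus 1 extra day.
Each full week contributes 5 weekdays (Mon–Fri): 17 × 5 = 85.
The 1 extra day is Thu — 1 of them qualifies.
Total: 85 + 1 = 86.
Holidays: May 16, 2001 (Wed); May 20, 2001 (Sun); May 22, 2001 (Tue); May 26, 2001 (Sat); Jun 4, 2001 (Mon).
3 of the 5 holidays fall on weekdays; the rest are weekends and were already excluded.
Business days: 86 − 3 = 83.

83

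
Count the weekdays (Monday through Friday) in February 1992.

20 weekdays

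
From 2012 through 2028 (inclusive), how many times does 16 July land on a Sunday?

Day of week of July 16 in each year:
2012: Mon, 2013: Tue, 2014: Wed, 2015: Thu, 2016: Sat, 2017: Sun ✓, 2018: Mon, 2019: Tue, 2020: Thu, 2021: Fri, 2022: Sat, 2023: Sun ✓, 2024: Tue, 2025: Wed, 2026: Thu, 2027: Fri, 2028: Sun ✓
Sundays: 2017, 2023, 2028.

3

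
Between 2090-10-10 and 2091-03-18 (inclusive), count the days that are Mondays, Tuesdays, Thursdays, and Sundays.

2090-10-10 is a Tuesday.
That's 160 days from start to end, counting both.
160 = 7 × 22 + 6, so there are 22 full weeks plus 6 extra days.
Each full week contributes 4 days from the set (Mon, Tue, Thu, Sun): 22 × 4 = 88.
The 6 extra days are Tue, Wed, Thu, Fri, Sat, Sun — 3 of them qualify.
Total: 88 + 3 = 91.

91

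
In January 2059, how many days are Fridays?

January 1, 2059 is a Wednesday.
That's 31 days from start to end, counting both.
31 = 7 × 4 + 3, so there are 4 full weeks plus 3 extra days.
Each full week contributes one Friday: 4 so far.
The 3 extra days are Wednesday, Thursday, Friday — 1 of them qualifies.
Total: 4 + 1 = 5.

5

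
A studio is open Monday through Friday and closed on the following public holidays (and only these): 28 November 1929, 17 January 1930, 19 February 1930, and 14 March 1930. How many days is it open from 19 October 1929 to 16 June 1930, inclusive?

167

19 October 1929 is a Saturday.
The range spans 241 days (inclusive of both endpoints).
241 = 7 × 34 + 3, so there are 34 full weeks plus 3 extra days.
Each full week contributes 5 weekdays (Mon–Fri): 34 × 5 = 170.
The 3 extra days are Sat, Sun, Mon — 1 of them qualifies.
Total: 170 + 1 = 171.
Holidays: 28 November 1929 (Thu); 17 January 1930 (Fri); 19 February 1930 (Wed); 14 March 1930 (Fri).
All 4 holidays fall on weekdays, so subtract 4.
Business days: 171 − 4 = 167.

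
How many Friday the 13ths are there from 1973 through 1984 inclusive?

Friday-the-13ths by year:
1973: Apr, Jul
1974: Sep, Dec
1975: Jun
1976: Feb, Aug
1977: May
1978: Jan, Oct
1979: Apr, Jul
1980: Jun
1981: Feb, Mar, Nov
1982: Aug
1983: May
1984: Jan, Apr, Jul

21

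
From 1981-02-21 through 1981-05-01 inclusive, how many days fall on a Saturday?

1981-02-21 is a Saturday.
That's 70 days from start to end, counting both.
70 = 7 × 10, so the span is exactly 10 full weeks.
Each full week contributes one Saturday: 10 so far.
Total: 10.

10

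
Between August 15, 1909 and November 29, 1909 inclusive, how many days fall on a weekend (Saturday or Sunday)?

31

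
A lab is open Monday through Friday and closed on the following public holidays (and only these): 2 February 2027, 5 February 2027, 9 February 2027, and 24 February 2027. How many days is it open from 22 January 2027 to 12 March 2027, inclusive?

22 January 2027 is a Friday.
That's 50 days from start to end, counting both.
50 = 7 × 7 + 1, so there are 7 full weeks plus 1 extra day.
Each full week contributes 5 weekdays (Mon–Fri): 7 × 5 = 35.
The 1 extra day is Friday — 1 of them qualifies.
Total: 35 + 1 = 36.
Holidays: 2 February 2027 (Tue); 5 February 2027 (Fri); 9 February 2027 (Tue); 24 February 2027 (Wed).
All 4 holidays fall on weekdays, so subtract 4.
Business days: 36 − 4 = 32.

32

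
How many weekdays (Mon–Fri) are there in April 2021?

April 1, 2021 is a Thursday.
That's 30 days from start to end, counting both.
30 = 7 × 4 + 2, so there are 4 full weeks plus 2 extra days.
Each full week contributes 5 weekdays (Mon–Fri): 4 × 5 = 20.
The 2 extra days are Thursday, Friday — 2 of them qualify.
Total: 20 + 2 = 22.

22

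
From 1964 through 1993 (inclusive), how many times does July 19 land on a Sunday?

Day of week of July 19 in each year:
1964: Sun ✓, 1965: Mon, 1966: Tue, 1967: Wed, 1968: Fri, 1969: Sat, 1970: Sun ✓, 1971: Mon, 1972: Wed, 1973: Thu, 1974: Fri, 1975: Sat, 1976: Mon, 1977: Tue, 1978: Wed, 1979: Thu, 1980: Sat, 1981: Sun ✓, 1982: Mon, 1983: Tue, 1984: Thu, 1985: Fri, 1986: Sat, 1987: Sun ✓, 1988: Tue, 1989: Wed, 1990: Thu, 1991: Fri, 1992: Sun ✓, 1993: Mon
Sundays: 1964, 1970, 1981, 1987, 1992.

5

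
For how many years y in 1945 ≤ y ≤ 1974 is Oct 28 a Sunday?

5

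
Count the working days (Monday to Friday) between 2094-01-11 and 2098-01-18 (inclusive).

2094-01-11 is a Monday.
That's 1469 days from start to end, counting both.
1469 = 7 × 209 + 6, so there are 209 full weeks plus 6 extra days.
Each full week contributes 5 weekdays (Mon–Fri): 209 × 5 = 1045.
The 6 extra days are Mon, Tue, Wed, Thu, Fri, Sat — 5 of them qualify.
Total: 1045 + 5 = 1050.

1050 weekdays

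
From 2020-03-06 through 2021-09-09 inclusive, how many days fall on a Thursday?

79

2020-03-06 is a Friday.
That's 553 days from start to end, counting both.
553 = 7 × 79, so the span is exactly 79 full weeks.
Each full week contributes one Thursday: 79 so far.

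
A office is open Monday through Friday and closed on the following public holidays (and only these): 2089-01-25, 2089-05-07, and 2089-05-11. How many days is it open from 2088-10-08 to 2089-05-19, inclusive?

158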